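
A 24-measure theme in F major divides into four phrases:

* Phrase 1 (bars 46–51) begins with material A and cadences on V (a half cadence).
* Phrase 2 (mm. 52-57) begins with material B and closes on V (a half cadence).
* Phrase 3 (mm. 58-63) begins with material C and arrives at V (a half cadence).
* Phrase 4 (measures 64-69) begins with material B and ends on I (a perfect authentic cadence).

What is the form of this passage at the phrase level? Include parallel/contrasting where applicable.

contrasting double period

Four phrases in two halves: the first half (mm. 46–57) ends with a half cadence, the second (measures 58-69) with a perfect authentic cadence — a large antecedent–consequent pair, i.e. a double period.
Phrase 3 begins with different material from phrase 1, making it contrasting.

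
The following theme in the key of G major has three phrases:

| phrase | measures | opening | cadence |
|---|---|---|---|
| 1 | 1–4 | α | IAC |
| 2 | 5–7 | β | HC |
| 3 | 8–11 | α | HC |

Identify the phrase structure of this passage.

phrase group

The final phrase closes with a half cadence, which is not stronger than the preceding half cadence; the 3 phrases lack an overall antecedent–consequent design and so form a phrase group.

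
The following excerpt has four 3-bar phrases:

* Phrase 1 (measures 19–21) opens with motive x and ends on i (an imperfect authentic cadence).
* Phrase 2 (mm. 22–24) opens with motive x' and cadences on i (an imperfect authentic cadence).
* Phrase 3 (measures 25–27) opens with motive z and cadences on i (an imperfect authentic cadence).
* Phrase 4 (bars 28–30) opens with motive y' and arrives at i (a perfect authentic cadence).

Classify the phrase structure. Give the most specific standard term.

Four phrases in two halves: the first half (mm. 19-24) ends with an imperfect authentic cadence, the second (mm. 25–30) with a perfect authentic cadence — a large antecedent–consequent pair, i.e. a double period.
Phrase 3 begins with different material from phrase 1, making it contrasting.

contrasting double period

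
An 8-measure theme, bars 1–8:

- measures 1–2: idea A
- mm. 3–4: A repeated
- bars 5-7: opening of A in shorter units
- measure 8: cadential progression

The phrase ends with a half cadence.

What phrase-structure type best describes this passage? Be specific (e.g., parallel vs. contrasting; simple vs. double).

sentence

Basic idea (bars 1-2) + its repetition (mm. 3-4) form the presentation; fragmentation and cadence (measures 5–8) form the continuation — the 8-bar whole is a sentence.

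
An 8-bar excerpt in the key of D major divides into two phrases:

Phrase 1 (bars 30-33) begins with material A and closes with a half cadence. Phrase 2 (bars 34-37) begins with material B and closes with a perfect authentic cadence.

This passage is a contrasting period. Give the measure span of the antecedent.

The antecedent is the phrase ending with the weaker cadence (half cadence, phrase 1) and the consequent the one ending more conclusively (perfect authentic cadence, phrase 2); the antecedent is measures 30–33.

measures 30–33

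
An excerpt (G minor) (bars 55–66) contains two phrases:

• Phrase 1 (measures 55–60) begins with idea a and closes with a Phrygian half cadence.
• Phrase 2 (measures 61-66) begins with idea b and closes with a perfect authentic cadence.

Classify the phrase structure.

contrasting period

Phrase 1 ends with a Phrygian half cadence (weaker) and phrase 2 with a perfect authentic cadence (stronger): antecedent + consequent = a period.
The two phrases open with different material (a / b), so the period is contrasting.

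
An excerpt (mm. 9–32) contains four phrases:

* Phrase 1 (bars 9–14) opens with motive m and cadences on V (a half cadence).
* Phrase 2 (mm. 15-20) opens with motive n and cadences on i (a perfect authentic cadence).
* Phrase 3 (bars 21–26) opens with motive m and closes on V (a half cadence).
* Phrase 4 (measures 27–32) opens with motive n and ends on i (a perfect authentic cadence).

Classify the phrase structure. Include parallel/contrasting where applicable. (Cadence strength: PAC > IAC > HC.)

repeated period

The cadence pattern HC–PAC–HC–PAC is weak–strong twice, and phrases 3–4 restate phrases 1–2: a period heard twice, not a double period (which would end weakly at phrase 2).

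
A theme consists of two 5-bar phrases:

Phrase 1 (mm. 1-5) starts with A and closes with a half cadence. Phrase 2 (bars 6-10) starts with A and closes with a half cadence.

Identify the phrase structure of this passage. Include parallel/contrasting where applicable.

repeated phrase

Both phrases have the same opening (A) and the same cadence (half cadence): the second is a restatement, not a consequent, so this is a repeated phrase rather than a period.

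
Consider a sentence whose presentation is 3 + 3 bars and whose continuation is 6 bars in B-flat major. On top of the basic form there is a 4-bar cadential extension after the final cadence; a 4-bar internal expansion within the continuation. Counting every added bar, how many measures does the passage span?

20 measures

Basic sentence: 3 + 3 + 6 = 12 bars.
12 (basic form) + 4 (cadential extension) + 4 (internal expansion) = 20.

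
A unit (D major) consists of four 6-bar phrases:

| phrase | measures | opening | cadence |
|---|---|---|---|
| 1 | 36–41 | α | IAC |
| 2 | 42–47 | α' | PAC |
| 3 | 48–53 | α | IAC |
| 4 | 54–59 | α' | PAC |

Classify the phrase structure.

repeated period

The cadence pattern IAC–PAC–IAC–PAC is weak–strong twice, and phrases 3–4 restate phrases 1–2: a period heard twice, not a double period (which would end weakly at phrase 2).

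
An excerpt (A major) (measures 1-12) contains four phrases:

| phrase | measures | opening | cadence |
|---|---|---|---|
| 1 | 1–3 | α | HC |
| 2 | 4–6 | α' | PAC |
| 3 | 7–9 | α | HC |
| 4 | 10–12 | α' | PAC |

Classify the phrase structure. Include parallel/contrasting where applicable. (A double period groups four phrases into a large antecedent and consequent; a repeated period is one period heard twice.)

The cadence pattern HC–PAC–HC–PAC is weak–strong twice, and phrases 3–4 restate phrases 1–2: a period heard twice, not a double period (which would end weakly at phrase 2).

repeated period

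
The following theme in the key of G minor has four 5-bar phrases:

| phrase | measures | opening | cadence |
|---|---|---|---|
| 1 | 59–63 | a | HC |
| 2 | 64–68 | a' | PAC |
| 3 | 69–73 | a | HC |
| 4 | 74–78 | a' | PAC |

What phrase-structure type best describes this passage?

The cadence pattern HC–PAC–HC–PAC is weak–strong twice, and phrases 3–4 restate phrases 1–2: a period heard twice, not a double period (which would end weakly at phrase 2).

repeated period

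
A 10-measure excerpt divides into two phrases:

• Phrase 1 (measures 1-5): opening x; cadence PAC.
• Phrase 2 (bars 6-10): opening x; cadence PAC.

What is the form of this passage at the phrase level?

Both phrases have the same opening (x) and the same cadence (perfect authentic cadence): the second is a restatement, not a consequent, so this is a repeated phrase rather than a period.

repeated phrase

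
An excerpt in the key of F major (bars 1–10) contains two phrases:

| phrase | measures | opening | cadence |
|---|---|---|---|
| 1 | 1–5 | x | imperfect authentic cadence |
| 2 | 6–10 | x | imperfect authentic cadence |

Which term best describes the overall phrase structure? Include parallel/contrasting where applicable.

Both phrases have the same opening (x) and the same cadence (imperfect authentic cadence): the second is a restatement, not a consequent, so this is a repeated phrase rather than a period.

repeated phrase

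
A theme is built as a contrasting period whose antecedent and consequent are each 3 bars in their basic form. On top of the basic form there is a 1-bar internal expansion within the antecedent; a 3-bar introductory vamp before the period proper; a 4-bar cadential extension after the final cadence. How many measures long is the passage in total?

14 measures

Basic contrasting period: 3 + 3 = 6 bars.
6 (basic form) + 1 (internal expansion) + 3 (introduction) + 4 (cadential extension) = 14.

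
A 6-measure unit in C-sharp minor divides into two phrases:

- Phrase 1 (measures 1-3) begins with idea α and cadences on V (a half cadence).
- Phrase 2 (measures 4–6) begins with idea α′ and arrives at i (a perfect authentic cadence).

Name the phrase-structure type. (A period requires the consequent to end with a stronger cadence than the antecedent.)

parallel period

Phrase 1 ends with a half cadence (weaker) and phrase 2 with a perfect authentic cadence (stronger): antecedent + consequent = a period.
The two phrases open with the same material (α / α′), so the period is parallel.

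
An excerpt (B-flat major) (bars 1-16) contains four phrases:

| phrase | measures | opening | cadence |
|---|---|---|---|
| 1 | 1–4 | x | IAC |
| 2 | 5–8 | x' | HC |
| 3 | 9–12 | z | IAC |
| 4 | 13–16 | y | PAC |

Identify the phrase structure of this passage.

contrasting double period

Four phrases in two halves: the first half (bars 1-8) ends with a half cadence, the second (mm. 9–16) with a perfect authentic cadence — a large antecedent–consequent pair, i.e. a double period.
Phrase 3 begins with different material from phrase 1, making it contrasting.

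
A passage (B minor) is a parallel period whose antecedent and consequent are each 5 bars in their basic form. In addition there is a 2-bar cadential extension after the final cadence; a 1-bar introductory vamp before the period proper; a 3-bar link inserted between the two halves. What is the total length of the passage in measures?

Basic parallel period: 5 + 5 = 10 bars.
10 (basic form) + 2 (cadential extension) + 1 (introduction) + 3 (link) = 16.

16 measures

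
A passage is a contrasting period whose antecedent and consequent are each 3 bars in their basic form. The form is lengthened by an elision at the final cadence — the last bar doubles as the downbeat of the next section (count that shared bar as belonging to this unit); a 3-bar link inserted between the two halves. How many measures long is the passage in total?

9 measures

Basic contrasting period: 3 + 3 = 6 bars.
6 (basic form) + 3 (link) = 9.
The elision shares a bar with the next section but does not change this unit's count.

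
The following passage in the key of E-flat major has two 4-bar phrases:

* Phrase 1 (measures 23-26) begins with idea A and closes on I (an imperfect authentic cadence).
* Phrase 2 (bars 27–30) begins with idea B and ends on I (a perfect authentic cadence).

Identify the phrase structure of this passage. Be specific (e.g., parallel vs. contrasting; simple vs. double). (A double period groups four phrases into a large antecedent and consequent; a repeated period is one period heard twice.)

contrasting period

Phrase 1 ends with an imperfect authentic cadence (weaker) and phrase 2 with a perfect authentic cadence (stronger): antecedent + consequent = a period.
The two phrases open with different material (A / B), so the period is contrasting.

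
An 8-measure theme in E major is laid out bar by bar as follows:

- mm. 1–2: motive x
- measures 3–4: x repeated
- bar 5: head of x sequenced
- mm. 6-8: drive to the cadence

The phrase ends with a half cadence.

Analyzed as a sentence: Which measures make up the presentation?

measures 1–4

The presentation of a sentence is the basic idea (bars 1–2) plus its repetition (bars 3-4); the presentation is therefore mm. 1-4.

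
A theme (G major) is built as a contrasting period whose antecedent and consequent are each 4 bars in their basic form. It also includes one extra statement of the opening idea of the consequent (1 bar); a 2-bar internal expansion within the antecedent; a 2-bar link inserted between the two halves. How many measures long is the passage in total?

13 measures

Basic contrasting period: 4 + 4 = 8 bars.
8 (basic form) + 1 (extra statement) + 2 (internal expansion) + 2 (link) = 13.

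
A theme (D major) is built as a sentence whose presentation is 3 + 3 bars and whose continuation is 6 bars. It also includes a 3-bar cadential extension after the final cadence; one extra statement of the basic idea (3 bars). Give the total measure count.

18 measures

Basic sentence: 3 + 3 + 6 = 12 bars.
12 (basic form) + 3 (cadential extension) + 3 (extra statement) = 18.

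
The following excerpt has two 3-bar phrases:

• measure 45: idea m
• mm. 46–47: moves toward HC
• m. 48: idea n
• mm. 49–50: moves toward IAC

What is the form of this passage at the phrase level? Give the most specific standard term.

Phrase 1 ends with a half cadence (weaker) and phrase 2 with an imperfect authentic cadence (stronger): antecedent + consequent = a period.
The two phrases open with different material (m / n), so the period is contrasting.

contrasting period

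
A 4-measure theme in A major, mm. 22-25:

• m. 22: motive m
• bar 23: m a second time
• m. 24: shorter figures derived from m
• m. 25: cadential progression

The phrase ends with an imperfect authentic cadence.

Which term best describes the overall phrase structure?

sentence

Basic idea (m. 22) + its repetition (m. 23) form the presentation; fragmentation and cadence (mm. 24-25) form the continuation — the 4-bar whole is a sentence.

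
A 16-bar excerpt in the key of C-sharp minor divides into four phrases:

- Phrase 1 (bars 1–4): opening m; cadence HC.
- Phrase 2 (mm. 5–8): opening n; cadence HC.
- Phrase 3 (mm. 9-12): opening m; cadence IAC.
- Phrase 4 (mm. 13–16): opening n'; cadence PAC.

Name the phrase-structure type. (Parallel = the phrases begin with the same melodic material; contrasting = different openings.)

Four phrases in two halves: the first half (measures 1–8) ends with a half cadence, the second (measures 9–16) with a perfect authentic cadence — a large antecedent–consequent pair, i.e. a double period.
Phrase 3 begins with the same material as phrase 1, making it parallel.

parallel double period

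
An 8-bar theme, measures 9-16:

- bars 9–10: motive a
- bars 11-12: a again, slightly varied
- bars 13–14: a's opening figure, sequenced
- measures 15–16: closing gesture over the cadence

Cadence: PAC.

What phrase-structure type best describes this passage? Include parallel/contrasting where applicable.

Basic idea (measures 9–10) + its repetition (bars 11–12) form the presentation; fragmentation and cadence (bars 13-16) form the continuation — the 8-bar whole is a sentence.

sentence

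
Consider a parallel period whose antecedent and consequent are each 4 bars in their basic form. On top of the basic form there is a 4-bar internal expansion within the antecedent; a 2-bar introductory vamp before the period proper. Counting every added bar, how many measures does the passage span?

Basic parallel period: 4 + 4 = 8 bars.
8 (basic form) + 4 (internal expansion) + 2 (introduction) = 14.

14 measures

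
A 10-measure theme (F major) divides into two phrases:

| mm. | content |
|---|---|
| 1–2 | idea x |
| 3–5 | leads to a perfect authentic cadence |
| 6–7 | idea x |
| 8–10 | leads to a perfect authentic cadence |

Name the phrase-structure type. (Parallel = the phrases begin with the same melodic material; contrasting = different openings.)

repeated phrase

Both phrases have the same opening (x) and the same cadence (perfect authentic cadence): the second is a restatement, not a consequent, so this is a repeated phrase rather than a period.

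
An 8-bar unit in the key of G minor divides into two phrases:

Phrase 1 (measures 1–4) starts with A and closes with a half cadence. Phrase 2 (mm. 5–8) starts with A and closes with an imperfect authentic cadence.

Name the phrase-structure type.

parallel period

Phrase 1 ends with a half cadence (weaker) and phrase 2 with an imperfect authentic cadence (stronger): antecedent + consequent = a period.
The two phrases open with the same material (A / A), so the period is parallel.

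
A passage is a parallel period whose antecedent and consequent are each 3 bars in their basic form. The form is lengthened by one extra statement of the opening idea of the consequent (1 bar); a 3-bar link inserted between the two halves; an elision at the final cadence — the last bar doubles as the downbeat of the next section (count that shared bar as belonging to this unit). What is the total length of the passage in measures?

10 measures

Basic parallel period: 3 + 3 = 6 bars.
6 (basic form) + 1 (extra statement) + 3 (link) = 10.
The elision shares a bar with the next section but does not change this unit's count.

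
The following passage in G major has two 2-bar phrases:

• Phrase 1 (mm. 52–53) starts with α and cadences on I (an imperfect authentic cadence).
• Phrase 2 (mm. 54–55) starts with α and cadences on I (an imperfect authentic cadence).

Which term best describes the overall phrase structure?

repeated phrase

Both phrases have the same opening (α) and the same cadence (imperfect authentic cadence): the second is a restatement, not a consequent, so this is a repeated phrase rather than a period.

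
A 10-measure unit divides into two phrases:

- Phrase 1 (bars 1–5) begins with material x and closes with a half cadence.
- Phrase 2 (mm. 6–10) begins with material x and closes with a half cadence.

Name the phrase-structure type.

repeated phrase

Both phrases have the same opening (x) and the same cadence (half cadence): the second is a restatement, not a consequent, so this is a repeated phrase rather than a period.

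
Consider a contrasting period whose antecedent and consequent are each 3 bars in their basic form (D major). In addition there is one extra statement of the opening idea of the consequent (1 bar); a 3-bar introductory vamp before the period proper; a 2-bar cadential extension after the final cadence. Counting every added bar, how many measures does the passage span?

12 measures

Basic contrasting period: 3 + 3 = 6 bars.
6 (basic form) + 1 (extra statement) + 3 (introduction) + 2 (cadential extension) = 12.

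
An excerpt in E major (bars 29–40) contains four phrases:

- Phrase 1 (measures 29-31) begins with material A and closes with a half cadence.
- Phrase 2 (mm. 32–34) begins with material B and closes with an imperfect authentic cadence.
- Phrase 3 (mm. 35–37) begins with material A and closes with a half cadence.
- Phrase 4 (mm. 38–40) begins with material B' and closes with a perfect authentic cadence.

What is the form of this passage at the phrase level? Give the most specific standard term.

parallel double period

Four phrases in two halves: the first half (measures 29–34) ends with an imperfect authentic cadence, the second (bars 35-40) with a perfect authentic cadence — a large antecedent–consequent pair, i.e. a double period.
Phrase 3 begins with the same material as phrase 1, making it parallel.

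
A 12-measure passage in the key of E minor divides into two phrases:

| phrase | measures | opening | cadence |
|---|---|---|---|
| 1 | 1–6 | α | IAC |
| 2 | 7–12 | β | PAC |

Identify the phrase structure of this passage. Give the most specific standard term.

Phrase 1 ends with an imperfect authentic cadence (weaker) and phrase 2 with a perfect authentic cadence (stronger): antecedent + consequent = a period.
The two phrases open with different material (α / β), so the period is contrasting.

contrasting period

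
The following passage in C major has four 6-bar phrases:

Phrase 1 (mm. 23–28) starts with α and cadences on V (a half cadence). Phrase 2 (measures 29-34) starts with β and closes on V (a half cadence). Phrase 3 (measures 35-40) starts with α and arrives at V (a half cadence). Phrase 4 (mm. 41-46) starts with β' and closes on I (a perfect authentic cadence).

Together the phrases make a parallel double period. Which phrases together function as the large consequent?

In a double period the first pair of phrases (ending half cadence) is the large antecedent and the second pair (ending perfect authentic cadence) is the large consequent; the consequent is phrases 3 and 4.

phrases 3 and 4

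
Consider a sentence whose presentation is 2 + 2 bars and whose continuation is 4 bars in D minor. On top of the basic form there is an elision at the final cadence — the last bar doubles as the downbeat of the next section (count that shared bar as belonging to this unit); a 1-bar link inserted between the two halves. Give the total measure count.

9 measures

Basic sentence: 2 + 2 + 4 = 8 bars.
8 (basic form) + 1 (link) = 9.
The elision shares a bar with the next section but does not change this unit's count.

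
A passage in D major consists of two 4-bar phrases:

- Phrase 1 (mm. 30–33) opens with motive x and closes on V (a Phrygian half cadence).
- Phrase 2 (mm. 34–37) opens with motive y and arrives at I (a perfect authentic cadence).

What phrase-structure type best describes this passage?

contrasting period

Phrase 1 ends with a Phrygian half cadence (weaker) and phrase 2 with a perfect authentic cadence (stronger): antecedent + consequent = a period.
The two phrases open with different material (x / y), so the period is contrasting.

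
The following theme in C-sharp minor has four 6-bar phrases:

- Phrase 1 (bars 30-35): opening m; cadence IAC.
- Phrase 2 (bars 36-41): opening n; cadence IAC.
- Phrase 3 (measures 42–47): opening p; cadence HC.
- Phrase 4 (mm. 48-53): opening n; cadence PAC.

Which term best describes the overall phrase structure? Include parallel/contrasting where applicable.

Four phrases in two halves: the first half (measures 30-41) ends with an imperfect authentic cadence, the second (mm. 42–53) with a perfect authentic cadence — a large antecedent–consequent pair, i.e. a double period.
Phrase 3 begins with different material from phrase 1, making it contrasting.

contrasting double period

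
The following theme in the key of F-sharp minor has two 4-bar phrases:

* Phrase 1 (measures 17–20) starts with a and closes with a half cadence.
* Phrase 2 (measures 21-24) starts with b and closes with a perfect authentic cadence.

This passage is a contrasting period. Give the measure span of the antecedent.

measures 17–20

The antecedent is the phrase ending with the weaker cadence (half cadence, phrase 1) and the consequent the one ending more conclusively (perfect authentic cadence, phrase 2); the antecedent is measures 17-20.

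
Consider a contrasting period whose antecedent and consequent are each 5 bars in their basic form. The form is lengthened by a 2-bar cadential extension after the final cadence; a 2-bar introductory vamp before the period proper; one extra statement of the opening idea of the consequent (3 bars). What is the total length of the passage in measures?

17 measures

Basic contrasting period: 5 + 5 = 10 bars.
10 (basic form) + 2 (cadential extension) + 2 (introduction) + 3 (extra statement) = 17.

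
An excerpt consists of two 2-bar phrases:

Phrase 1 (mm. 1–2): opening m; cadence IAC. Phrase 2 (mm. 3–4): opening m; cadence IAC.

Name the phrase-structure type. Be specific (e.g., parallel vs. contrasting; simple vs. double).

Both phrases have the same opening (m) and the same cadence (imperfect authentic cadence): the second is a restatement, not a consequent, so this is a repeated phrase rather than a period.

repeated phrase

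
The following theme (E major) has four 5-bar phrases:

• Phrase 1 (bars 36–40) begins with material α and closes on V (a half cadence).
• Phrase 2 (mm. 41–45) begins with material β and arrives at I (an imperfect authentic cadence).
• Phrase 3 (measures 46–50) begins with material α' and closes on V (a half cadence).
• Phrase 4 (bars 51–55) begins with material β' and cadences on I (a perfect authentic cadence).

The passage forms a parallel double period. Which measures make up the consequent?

In a double period the four phrases pair into a large antecedent (phrases 1–2, ending imperfect authentic cadence) and a large consequent (phrases 3–4, ending perfect authentic cadence). The consequent spans bars 46–55.

measures 46–55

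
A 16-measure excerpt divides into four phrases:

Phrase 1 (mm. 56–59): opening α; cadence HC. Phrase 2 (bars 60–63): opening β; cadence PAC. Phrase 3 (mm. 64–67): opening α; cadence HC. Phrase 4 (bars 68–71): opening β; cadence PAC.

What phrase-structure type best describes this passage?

The cadence pattern HC–PAC–HC–PAC is weak–strong twice, and phrases 3–4 restate phrases 1–2: a period heard twice, not a double period (which would end weakly at phrase 2).

repeated period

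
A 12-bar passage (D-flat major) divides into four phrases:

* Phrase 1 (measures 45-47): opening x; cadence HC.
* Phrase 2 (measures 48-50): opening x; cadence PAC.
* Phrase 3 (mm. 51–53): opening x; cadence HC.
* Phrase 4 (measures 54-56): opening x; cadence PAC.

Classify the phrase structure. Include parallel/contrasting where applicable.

The cadence pattern HC–PAC–HC–PAC is weak–strong twice, and phrases 3–4 restate phrases 1–2: a period heard twice, not a double period (which would end weakly at phrase 2).

repeated period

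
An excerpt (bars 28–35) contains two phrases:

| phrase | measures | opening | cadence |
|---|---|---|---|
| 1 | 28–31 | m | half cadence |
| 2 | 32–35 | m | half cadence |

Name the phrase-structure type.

Both phrases have the same opening (m) and the same cadence (half cadence): the second is a restatement, not a consequent, so this is a repeated phrase rather than a period.

repeated phrase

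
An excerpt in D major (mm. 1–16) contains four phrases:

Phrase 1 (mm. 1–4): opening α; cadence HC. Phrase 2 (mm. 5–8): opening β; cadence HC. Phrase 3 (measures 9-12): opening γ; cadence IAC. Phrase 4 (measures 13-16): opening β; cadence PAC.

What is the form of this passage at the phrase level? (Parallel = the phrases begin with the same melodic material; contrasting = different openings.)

Four phrases in two halves: the first half (bars 1–8) ends with a half cadence, the second (measures 9–16) with a perfect authentic cadence — a large antecedent–consequent pair, i.e. a double period.
Phrase 3 begins with different material from phrase 1, making it contrasting.

contrasting double period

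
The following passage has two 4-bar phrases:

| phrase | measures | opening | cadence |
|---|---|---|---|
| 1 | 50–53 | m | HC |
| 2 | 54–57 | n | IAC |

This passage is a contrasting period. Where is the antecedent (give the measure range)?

measures 50–53

The antecedent is the phrase ending with the weaker cadence (half cadence, phrase 1) and the consequent the one ending more conclusively (imperfect authentic cadence, phrase 2); the antecedent is bars 50-53.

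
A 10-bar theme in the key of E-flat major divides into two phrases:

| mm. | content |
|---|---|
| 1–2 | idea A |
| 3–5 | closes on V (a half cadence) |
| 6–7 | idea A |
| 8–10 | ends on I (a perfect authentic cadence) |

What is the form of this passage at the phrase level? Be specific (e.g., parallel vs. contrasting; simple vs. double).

Phrase 1 ends with a half cadence (weaker) and phrase 2 with a perfect authentic cadence (stronger): antecedent + consequent = a period.
The two phrases open with the same material (A / A), so the period is parallel.

parallel period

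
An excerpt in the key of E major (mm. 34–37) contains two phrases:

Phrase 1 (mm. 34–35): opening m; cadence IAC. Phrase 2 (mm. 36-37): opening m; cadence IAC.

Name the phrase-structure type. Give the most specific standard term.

Both phrases have the same opening (m) and the same cadence (imperfect authentic cadence): the second is a restatement, not a consequent, so this is a repeated phrase rather than a period.

repeated phrase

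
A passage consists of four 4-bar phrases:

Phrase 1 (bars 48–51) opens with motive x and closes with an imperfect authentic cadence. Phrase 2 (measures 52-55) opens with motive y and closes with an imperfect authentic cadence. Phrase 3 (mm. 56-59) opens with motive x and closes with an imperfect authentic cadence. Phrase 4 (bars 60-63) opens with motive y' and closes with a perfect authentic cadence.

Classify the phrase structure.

Four phrases in two halves: the first half (bars 48–55) ends with an imperfect authentic cadence, the second (mm. 56–63) with a perfect authentic cadence — a large antecedent–consequent pair, i.e. a double period.
Phrase 3 begins with the same material as phrase 1, making it parallel.

parallel double period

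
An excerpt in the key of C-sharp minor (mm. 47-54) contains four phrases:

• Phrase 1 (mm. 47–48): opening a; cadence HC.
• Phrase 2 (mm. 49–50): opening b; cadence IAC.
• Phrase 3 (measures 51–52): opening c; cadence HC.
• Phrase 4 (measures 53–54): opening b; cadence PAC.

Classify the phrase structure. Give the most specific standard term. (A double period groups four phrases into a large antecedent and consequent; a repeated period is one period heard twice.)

Four phrases in two halves: the first half (mm. 47–50) ends with an imperfect authentic cadence, the second (mm. 51-54) with a perfect authentic cadence — a large antecedent–consequent pair, i.e. a double period.
Phrase 3 begins with different material from phrase 1, making it contrasting.

contrasting double period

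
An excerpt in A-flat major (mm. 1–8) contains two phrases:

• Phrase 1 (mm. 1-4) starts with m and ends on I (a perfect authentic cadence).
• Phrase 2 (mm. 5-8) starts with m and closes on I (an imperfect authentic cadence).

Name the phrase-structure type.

The second phrase closes with an imperfect authentic cadence, which is not stronger than the first phrase's perfect authentic cadence; without a weak→strong cadential pair there is no antecedent–consequent relationship, so this is a phrase group rather than a period.

phrase group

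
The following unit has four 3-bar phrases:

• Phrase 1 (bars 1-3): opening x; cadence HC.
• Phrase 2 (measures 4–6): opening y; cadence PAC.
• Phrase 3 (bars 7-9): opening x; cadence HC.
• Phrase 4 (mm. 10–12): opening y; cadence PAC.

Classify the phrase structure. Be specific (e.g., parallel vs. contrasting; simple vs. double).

repeated period

The cadence pattern HC–PAC–HC–PAC is weak–strong twice, and phrases 3–4 restate phrases 1–2: a period heard twice, not a double period (which would end weakly at phrase 2).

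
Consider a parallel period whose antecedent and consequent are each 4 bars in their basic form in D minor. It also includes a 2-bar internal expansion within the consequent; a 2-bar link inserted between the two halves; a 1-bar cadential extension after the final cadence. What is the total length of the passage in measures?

Basic parallel period: 4 + 4 = 8 bars.
8 (basic form) + 2 (internal expansion) + 2 (link) + 1 (cadential extension) = 13.

13 measures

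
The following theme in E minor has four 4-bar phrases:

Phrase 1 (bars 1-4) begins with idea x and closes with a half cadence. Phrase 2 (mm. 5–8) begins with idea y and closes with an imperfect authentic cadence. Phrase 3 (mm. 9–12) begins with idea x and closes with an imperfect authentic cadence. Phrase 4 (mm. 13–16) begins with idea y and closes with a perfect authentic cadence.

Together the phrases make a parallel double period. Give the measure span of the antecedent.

measures 1–8

In a double period the first pair of phrases (ending imperfect authentic cadence) is the large antecedent and the second pair (ending perfect authentic cadence) is the large consequent; the antecedent is measures 1–8.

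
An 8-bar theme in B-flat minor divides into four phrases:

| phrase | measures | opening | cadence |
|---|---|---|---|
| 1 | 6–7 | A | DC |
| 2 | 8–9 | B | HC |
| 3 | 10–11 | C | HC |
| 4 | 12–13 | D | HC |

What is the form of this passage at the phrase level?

Phrase 4 ends with a half cadence, no stronger than phrase 2's half cadence, so the four phrases do not form a double period; nor do phrases 3–4 duplicate 1–2, so it is not a repeated period. With no phrase reaching a conclusive cadence, the passage is a phrase group.

phrase group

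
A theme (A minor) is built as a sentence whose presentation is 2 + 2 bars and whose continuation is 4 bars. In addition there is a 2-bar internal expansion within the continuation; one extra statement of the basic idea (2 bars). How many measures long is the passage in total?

Basic sentence: 2 + 2 + 4 = 8 bars.
8 (basic form) + 2 (internal expansion) + 2 (extra statement) = 12.

12 measures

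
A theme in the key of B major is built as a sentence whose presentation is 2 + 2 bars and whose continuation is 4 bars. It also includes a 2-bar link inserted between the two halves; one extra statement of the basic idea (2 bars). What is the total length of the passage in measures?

Basic sentence: 2 + 2 + 4 = 8 bars.
8 (basic form) + 2 (link) + 2 (extra statement) = 12.

12 measures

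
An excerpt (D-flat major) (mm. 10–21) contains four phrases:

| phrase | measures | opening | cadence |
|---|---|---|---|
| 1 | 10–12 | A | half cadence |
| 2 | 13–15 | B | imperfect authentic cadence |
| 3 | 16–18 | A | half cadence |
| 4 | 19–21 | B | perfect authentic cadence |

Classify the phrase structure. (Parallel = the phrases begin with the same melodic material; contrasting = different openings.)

parallel double period

Four phrases in two halves: the first half (mm. 10–15) ends with an imperfect authentic cadence, the second (measures 16–21) with a perfect authentic cadence — a large antecedent–consequent pair, i.e. a double period.
Phrase 3 begins with the same material as phrase 1, making it parallel.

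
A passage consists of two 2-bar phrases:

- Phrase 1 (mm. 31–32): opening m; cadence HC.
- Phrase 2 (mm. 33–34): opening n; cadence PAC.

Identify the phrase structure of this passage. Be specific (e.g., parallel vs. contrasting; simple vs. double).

contrasting period

Phrase 1 ends with a half cadence (weaker) and phrase 2 with a perfect authentic cadence (stronger): antecedent + consequent = a period.
The two phrases open with different material (m / n), so the period is contrasting.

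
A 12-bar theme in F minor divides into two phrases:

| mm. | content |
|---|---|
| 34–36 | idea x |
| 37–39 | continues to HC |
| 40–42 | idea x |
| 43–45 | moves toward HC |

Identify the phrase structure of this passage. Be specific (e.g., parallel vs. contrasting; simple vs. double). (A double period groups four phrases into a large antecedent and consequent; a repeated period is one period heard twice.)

Both phrases have the same opening (x) and the same cadence (half cadence): the second is a restatement, not a consequent, so this is a repeated phrase rather than a period.

repeated phrase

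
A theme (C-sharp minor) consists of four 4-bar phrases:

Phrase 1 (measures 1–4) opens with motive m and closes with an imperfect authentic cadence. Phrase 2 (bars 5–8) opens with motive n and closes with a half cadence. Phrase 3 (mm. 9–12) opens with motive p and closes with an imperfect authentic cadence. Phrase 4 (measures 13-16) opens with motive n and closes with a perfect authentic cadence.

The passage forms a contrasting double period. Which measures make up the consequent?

In a double period the four phrases pair into a large antecedent (phrases 1–2, ending half cadence) and a large consequent (phrases 3–4, ending perfect authentic cadence). The consequent spans bars 9-16.

measures 9–16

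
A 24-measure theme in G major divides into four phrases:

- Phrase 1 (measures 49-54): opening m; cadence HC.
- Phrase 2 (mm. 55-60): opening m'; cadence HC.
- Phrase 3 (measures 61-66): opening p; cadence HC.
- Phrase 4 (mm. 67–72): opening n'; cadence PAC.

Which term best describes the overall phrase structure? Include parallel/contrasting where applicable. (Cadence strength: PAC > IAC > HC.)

contrasting double period

Four phrases in two halves: the first half (bars 49–60) ends with a half cadence, the second (mm. 61–72) with a perfect authentic cadence — a large antecedent–consequent pair, i.e. a double period.
Phrase 3 begins with different material from phrase 1, making it contrasting.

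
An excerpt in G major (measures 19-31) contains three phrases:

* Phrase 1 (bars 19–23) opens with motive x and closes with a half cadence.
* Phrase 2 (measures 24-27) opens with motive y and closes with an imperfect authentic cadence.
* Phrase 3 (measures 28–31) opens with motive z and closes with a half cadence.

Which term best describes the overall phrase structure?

phrase group

The final phrase closes with a half cadence, which is not stronger than the preceding imperfect authentic cadence; the 3 phrases lack an overall antecedent–consequent design and so form a phrase group.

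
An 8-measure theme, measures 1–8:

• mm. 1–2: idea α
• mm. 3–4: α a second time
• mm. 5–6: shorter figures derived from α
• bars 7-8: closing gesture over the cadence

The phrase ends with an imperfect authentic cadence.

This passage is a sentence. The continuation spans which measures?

After the presentation (mm. 1–4), the continuation covers the fragmentation through the cadence: bars 5–8.

measures 5–8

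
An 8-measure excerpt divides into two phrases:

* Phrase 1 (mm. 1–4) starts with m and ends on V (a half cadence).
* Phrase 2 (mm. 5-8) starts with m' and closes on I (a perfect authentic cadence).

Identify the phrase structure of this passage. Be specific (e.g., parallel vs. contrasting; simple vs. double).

parallel period

Phrase 1 ends with a half cadence (weaker) and phrase 2 with a perfect authentic cadence (stronger): antecedent + consequent = a period.
The two phrases open with the same material (m / m'), so the period is parallel.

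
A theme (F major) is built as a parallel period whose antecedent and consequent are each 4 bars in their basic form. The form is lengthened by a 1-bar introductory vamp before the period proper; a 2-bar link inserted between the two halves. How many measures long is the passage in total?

11 measures

Basic parallel period: 4 + 4 = 8 bars.
8 (basic form) + 1 (introduction) + 2 (link) = 11.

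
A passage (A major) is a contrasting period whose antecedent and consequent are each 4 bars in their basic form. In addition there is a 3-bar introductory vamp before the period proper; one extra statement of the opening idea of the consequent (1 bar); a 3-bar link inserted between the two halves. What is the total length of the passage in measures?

15 measures

Basic contrasting period: 4 + 4 = 8 bars.
8 (basic form) + 3 (introduction) + 1 (extra statement) + 3 (link) = 15.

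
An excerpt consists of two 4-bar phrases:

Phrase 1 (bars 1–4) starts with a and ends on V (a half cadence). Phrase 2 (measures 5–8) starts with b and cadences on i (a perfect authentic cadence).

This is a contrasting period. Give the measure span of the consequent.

The phrase ending with the weaker cadence (half cadence) is the antecedent; the one ending more conclusively (perfect authentic cadence) is the consequent. The consequent is measures 5–8.

measures 5–8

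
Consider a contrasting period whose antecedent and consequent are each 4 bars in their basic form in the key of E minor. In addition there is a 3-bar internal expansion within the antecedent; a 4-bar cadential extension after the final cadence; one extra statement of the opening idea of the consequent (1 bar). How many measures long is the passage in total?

16 measures

Basic contrasting period: 4 + 4 = 8 bars.
8 (basic form) + 3 (internal expansion) + 4 (cadential extension) + 1 (extra statement) = 16.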